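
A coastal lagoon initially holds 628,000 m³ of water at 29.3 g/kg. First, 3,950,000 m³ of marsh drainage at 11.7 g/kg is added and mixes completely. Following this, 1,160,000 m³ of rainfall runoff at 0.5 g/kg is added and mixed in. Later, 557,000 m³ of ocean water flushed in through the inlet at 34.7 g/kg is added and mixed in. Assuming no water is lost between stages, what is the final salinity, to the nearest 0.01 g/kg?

13.43 g/kg

By conservation of dissolved salt,
Initial salt = 628,000×29.3 = 18,400,400
After stage 1: salt = 18,400,400 + 3,950,000×11.7 = 64,615,400; volume = 4,578,000 m³; S = 14.114 g/kg
After stage 2: salt = 64,615,400 + 1,160,000×0.5 = 65,195,400; volume = 5,738,000 m³; S = 11.362 g/kg
After stage 3: salt = 65,195,400 + 557,000×34.7 = 84,523,300; volume = 6,295,000 m³
S = 84,523,300 / 6,295,000 = 13.4271 g/kg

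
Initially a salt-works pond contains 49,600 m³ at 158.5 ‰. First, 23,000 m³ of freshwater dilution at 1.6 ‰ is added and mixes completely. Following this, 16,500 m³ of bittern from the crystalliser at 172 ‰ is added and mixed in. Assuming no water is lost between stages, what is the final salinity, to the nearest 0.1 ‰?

120.5 ‰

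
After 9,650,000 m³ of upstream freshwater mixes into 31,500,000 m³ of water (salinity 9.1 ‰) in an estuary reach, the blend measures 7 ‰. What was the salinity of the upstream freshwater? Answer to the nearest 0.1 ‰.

Salt balance: 31,500,000×9.1 + 9,650,000×S = 41,150,000×7
286,650,000 + 9,650,000·S = 288,050,000
S = (288,050,000 − 286,650,000) / 9,650,000 = 0.1451 ‰

0.1 ‰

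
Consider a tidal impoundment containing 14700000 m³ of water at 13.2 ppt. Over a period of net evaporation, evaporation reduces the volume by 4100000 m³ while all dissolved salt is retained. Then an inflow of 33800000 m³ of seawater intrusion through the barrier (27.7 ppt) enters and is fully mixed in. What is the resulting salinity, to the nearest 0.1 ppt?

25.5 ppt

After evaporation: salt = 14,700,000×13.2 = 194,040,000; volume = 14,700,000 − 4,100,000 = 10,600,000 m³
After mixing: salt = 194,040,000 + 33,800,000×27.7 = 1,130,300,000; volume = 10,600,000 + 33,800,000 = 44,400,000 m³
S = 1,130,300,000 / 44,400,000 = 25.4572 ppt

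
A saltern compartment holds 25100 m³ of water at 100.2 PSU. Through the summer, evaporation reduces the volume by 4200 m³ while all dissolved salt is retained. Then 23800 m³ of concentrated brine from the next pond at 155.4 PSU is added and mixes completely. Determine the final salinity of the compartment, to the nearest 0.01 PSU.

After evaporation: salt = 25,100×100.2 = 2,515,020; volume = 25,100 − 4,200 = 20,900 m³
After mixing: salt = 2,515,020 + 23,800×155.4 = 6,213,540; volume = 20,900 + 23,800 = 44,700 m³
S = 6,213,540 / 44,700 = 139.0054 PSU

139.01 PSU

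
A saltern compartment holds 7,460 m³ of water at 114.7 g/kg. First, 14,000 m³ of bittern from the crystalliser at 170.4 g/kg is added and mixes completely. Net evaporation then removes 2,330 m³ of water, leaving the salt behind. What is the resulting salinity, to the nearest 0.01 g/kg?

After mixing: salt = 7,460×114.7 + 14,000×170.4 = 3,241,262; volume = 21,460 m³
After evaporation: salt unchanged = 3,241,262; volume = 21,460 − 2,330 = 19,130 m³
S = 3,241,262 / 19,130 = 169.4335 g/kg

169.43 g/kg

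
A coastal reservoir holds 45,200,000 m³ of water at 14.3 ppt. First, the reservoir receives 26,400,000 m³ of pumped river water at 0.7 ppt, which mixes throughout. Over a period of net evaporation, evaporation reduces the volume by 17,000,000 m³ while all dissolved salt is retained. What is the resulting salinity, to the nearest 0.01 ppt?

12.18 ppt

After mixing: salt = 45,200,000×14.3 + 26,400,000×0.7 = 664,840,000; volume = 71,600,000 m³
After evaporation: salt unchanged = 664,840,000; volume = 71,600,000 − 17,000,000 = 54,600,000 m³
S = 664,840,000 / 54,600,000 = 12.1766 ppt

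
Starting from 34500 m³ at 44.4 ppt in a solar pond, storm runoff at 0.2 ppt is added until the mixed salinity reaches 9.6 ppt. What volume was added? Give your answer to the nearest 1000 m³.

Salt balance: 34,500×44.4 + V×0.2 = (34,500+V)×9.6
1,531,800 + 0.2V = 331,200 + 9.6V
1,200,600 = 9.4V
V = 127,723.4 m³

128000 m³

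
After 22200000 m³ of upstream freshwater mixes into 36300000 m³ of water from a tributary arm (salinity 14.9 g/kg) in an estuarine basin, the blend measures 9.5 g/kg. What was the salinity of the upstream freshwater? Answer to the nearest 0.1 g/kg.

Salt balance: 36,300,000×14.9 + 22,200,000×S = 58,500,000×9.5
540,870,000 + 22,200,000·S = 555,750,000
S = (555,750,000 − 540,870,000) / 22,200,000 = 0.6703 g/kg

0.7 g/kg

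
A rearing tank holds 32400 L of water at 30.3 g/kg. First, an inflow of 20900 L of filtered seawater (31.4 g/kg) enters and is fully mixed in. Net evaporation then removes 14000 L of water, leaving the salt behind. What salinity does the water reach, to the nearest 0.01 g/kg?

41.68 g/kg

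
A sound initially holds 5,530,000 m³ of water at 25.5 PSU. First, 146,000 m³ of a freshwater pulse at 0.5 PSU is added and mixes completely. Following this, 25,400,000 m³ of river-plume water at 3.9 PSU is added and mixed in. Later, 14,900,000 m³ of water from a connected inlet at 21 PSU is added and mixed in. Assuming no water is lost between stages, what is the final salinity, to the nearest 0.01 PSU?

12.03 PSU

Weighted by volume,
Initial salt = 5,530,000×25.5 = 141,015,000
After stage 1: salt = 141,015,000 + 146,000×0.5 = 141,088,000; volume = 5,676,000 m³; S = 24.857 PSU
After stage 2: salt = 141,088,000 + 25,400,000×3.9 = 240,148,000; volume = 31,076,000 m³; S = 7.728 PSU
After stage 3: salt = 240,148,000 + 14,900,000×21 = 553,048,000; volume = 45,976,000 m³
S = 553,048,000 / 45,976,000 = 12.0291 PSU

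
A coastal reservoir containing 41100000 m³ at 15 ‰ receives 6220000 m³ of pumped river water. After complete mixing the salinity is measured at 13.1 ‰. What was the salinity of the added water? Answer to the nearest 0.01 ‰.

Salt balance: 41,100,000×15 + 6,220,000×S = 47,320,000×13.1
616,500,000 + 6,220,000·S = 619,892,000
S = (619,892,000 − 616,500,000) / 6,220,000 = 0.5453 ‰

0.55 ‰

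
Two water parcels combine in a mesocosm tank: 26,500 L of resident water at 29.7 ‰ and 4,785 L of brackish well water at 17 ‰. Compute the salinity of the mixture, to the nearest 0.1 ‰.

27.8 ‰

Conserving salt mass:
salt = 26,500×29.7 + 4,785×17 = 787,050 + 81,345 = 868,395
volume = 26,500 + 4,785 = 31,285 L
S = 868,395 / 31,285 = 27.758 ‰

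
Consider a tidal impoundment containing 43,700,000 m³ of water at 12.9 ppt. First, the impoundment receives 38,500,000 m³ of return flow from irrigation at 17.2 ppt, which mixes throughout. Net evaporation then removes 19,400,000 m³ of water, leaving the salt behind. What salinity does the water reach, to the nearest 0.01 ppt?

After mixing: salt = 43,700,000×12.9 + 38,500,000×17.2 = 1,225,930,000; volume = 82,200,000 m³
After evaporation: salt unchanged = 1,225,930,000; volume = 82,200,000 − 19,400,000 = 62,800,000 m³
S = 1,225,930,000 / 62,800,000 = 19.5212 ppt

19.52 ppt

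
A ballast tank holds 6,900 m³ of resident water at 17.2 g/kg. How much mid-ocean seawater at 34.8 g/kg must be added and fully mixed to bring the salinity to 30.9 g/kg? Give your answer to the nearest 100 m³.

Salt balance: 6,900×17.2 + V×34.8 = (6,900+V)×30.9
118,680 + 34.8V = 213,210 + 30.9V
94,530 = 3.9V
V = 24,238.46 m³

24200 m³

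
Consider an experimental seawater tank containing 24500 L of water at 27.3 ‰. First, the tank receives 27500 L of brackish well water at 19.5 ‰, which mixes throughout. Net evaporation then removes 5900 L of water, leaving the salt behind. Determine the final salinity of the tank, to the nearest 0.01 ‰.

After mixing: salt = 24,500×27.3 + 27,500×19.5 = 1,205,100; volume = 52,000 L
After evaporation: salt unchanged = 1,205,100; volume = 52,000 − 5,900 = 46,100 L
S = 1,205,100 / 46,100 = 26.141 ‰

26.14 ‰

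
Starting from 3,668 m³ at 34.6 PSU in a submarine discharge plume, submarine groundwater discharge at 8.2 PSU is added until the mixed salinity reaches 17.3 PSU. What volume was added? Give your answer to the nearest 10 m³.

6970 m³

Salt balance: 3,668×34.6 + V×8.2 = (3,668+V)×17.3
126,912.8 + 8.2V = 63,456.4 + 17.3V
63,456.4 = 9.1V
V = 6,973.23 m³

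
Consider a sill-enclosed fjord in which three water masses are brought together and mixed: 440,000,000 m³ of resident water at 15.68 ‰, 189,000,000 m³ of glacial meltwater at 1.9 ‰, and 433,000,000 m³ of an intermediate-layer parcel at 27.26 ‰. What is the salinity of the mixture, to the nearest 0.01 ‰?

17.95 ‰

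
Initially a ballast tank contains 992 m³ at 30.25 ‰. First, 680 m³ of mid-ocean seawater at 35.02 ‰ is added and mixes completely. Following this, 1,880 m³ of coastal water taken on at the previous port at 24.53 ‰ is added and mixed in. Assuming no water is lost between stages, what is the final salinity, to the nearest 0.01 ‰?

28.14 ‰

Mass of salt is conserved:
Initial salt = 992×30.25 = 30,008
After stage 1: salt = 30,008 + 680×35.02 = 53,821.6; volume = 1,672 m³; S = 32.19 ‰
After stage 2: salt = 53,821.6 + 1,880×24.53 = 99,938; volume = 3,552 m³
S = 99,938 / 3,552 = 28.1357 ‰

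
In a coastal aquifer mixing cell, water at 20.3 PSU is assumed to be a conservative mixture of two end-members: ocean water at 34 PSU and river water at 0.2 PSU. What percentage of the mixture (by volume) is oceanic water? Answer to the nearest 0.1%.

59.5%

Let g be the oceanic fraction. Salt balance per unit volume:
g×34 + (1−g)×0.2 = 20.3
g = (20.3 − 0.2) / (34 − 0.2) = 20.1/33.8 = 0.5947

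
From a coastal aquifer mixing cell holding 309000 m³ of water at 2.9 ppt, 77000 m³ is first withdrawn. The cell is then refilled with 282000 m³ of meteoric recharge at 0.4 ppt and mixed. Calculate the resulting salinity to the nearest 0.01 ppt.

1.53 ppt

Remaining after removal: 232,000 m³ at 2.9 ppt (salt = 672,800)
After addition: salt = 672,800 + 282,000×0.4 = 785,600; volume = 514,000 m³
S = 785,600 / 514,000 = 1.5284 ppt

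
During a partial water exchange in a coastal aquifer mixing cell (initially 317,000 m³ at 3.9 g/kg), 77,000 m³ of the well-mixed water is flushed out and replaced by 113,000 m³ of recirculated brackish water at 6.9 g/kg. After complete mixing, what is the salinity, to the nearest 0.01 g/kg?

Remaining after removal: 240,000 m³ at 3.9 g/kg (salt = 936,000)
After addition: salt = 936,000 + 113,000×6.9 = 1,715,700; volume = 353,000 m³
S = 1,715,700 / 353,000 = 4.8603 g/kg

4.86 g/kg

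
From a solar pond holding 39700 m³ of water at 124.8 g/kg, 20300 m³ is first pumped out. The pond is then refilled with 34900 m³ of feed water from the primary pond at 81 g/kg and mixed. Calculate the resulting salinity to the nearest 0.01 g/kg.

96.65 g/kg

Remaining after removal: 19,400 m³ at 124.8 g/kg (salt = 2,421,120)
After addition: salt = 2,421,120 + 34,900×81 = 5,248,020; volume = 54,300 m³
S = 5,248,020 / 54,300 = 96.6486 g/kg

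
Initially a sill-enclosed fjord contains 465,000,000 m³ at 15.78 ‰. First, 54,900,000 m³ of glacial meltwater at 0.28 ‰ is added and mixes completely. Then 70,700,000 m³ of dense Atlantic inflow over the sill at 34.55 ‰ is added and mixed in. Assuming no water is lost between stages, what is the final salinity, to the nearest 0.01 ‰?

16.59 ‰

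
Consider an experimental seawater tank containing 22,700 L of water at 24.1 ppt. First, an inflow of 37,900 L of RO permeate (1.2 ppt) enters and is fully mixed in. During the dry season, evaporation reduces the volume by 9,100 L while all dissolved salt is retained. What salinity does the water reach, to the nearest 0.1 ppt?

11.5 ppt

After mixing: salt = 22,700×24.1 + 37,900×1.2 = 592,550; volume = 60,600 L
After evaporation: salt unchanged = 592,550; volume = 60,600 − 9,100 = 51,500 L
S = 592,550 / 51,500 = 11.5058 ppt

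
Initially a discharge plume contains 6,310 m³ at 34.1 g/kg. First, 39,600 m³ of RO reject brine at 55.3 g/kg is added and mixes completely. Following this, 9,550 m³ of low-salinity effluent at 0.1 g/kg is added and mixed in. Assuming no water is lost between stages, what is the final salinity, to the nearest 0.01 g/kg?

Total salt / total volume:
Initial salt = 6,310×34.1 = 215,171
After stage 1: salt = 215,171 + 39,600×55.3 = 2,405,051; volume = 45,910 m³; S = 52.386 g/kg
After stage 2: salt = 2,405,051 + 9,550×0.1 = 2,406,006; volume = 55,460 m³
S = 2,406,006 / 55,460 = 43.3827 g/kg

43.38 g/kg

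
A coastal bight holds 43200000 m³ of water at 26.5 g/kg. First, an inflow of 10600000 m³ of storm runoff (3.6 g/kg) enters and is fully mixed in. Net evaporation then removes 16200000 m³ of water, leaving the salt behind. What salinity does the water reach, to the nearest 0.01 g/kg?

After mixing: salt = 43,200,000×26.5 + 10,600,000×3.6 = 1,182,960,000; volume = 53,800,000 m³
After evaporation: salt unchanged = 1,182,960,000; volume = 53,800,000 − 16,200,000 = 37,600,000 m³
S = 1,182,960,000 / 37,600,000 = 31.4617 g/kg

31.46 g/kg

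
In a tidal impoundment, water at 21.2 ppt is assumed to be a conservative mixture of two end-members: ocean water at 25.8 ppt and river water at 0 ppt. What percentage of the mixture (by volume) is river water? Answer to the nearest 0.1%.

17.8%

Let f be the freshwater fraction. Salt balance per unit volume:
f×0 + (1−f)×25.8 = 21.2
f = (25.8 − 21.2) / (25.8 − 0) = 4.6/25.8 = 0.1783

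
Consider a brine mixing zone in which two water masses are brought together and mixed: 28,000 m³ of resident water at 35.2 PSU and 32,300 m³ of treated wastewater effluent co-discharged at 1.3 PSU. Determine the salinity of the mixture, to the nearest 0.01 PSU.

By conservation of dissolved salt,
salt = 28,000×35.2 + 32,300×1.3 = 985,600 + 41,990 = 1,027,590
volume = 28,000 + 32,300 = 60,300 m³
S = 1,027,590 / 60,300 = 17.0413 PSU

17.04 PSU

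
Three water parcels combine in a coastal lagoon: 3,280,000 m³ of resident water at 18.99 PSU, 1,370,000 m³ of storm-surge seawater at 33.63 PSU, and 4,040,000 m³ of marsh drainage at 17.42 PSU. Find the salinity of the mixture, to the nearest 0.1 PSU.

20.6 PSU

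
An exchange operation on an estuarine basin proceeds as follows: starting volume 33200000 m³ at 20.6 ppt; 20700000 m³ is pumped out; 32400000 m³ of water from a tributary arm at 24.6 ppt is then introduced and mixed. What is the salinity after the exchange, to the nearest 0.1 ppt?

Remaining after removal: 12,500,000 m³ at 20.6 ppt (salt = 257,500,000)
After addition: salt = 257,500,000 + 32,400,000×24.6 = 1,054,540,000; volume = 44,900,000 m³
S = 1,054,540,000 / 44,900,000 = 23.4864 ppt

23.5 ppt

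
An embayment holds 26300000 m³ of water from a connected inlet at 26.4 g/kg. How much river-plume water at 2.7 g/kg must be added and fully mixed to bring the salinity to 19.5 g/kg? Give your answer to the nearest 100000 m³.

10800000 m³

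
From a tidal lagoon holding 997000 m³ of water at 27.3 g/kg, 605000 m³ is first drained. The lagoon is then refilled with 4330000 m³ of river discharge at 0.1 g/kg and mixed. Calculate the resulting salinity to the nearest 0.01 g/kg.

2.36 g/kg

Remaining after removal: 392,000 m³ at 27.3 g/kg (salt = 10,701,600)
After addition: salt = 10,701,600 + 4,330,000×0.1 = 11,134,600; volume = 4,722,000 m³
S = 11,134,600 / 4,722,000 = 2.358 g/kg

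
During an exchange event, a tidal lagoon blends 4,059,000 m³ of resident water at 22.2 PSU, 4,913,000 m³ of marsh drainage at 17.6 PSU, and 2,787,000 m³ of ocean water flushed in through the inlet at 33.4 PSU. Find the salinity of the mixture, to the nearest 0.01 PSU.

22.93 PSU

Salt balance:
salt = 4,059,000×22.2 + 4,913,000×17.6 + 2,787,000×33.4 = 90,109,800 + 86,468,800 + 93,085,800 = 269,664,400
volume = 4,059,000 + 4,913,000 + 2,787,000 = 11,759,000 m³
S = 269,664,400 / 11,759,000 = 22.9326 PSU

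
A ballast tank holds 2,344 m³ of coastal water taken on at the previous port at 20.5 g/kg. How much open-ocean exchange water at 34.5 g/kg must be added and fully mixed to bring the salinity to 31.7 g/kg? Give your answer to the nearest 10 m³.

9380 m³

Salt balance: 2,344×20.5 + V×34.5 = (2,344+V)×31.7
48,052 + 34.5V = 74,304.8 + 31.7V
26,252.8 = 2.8V
V = 9,376 m³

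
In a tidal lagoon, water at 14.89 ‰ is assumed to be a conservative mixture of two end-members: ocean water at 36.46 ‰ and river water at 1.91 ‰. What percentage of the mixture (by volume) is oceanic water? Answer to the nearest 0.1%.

Let g be the oceanic fraction. Salt balance per unit volume:
g×36.46 + (1−g)×1.91 = 14.89
g = (14.89 − 1.91) / (36.46 − 1.91) = 12.98/34.55 = 0.3757

37.6%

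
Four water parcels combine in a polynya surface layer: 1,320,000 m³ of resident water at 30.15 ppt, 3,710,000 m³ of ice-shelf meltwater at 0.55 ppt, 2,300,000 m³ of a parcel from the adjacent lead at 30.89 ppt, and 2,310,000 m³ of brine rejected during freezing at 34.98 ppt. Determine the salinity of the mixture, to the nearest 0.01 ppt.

By conservation of dissolved salt,
salt = 1,320,000×30.15 + 3,710,000×0.55 + 2,300,000×30.89 + 2,310,000×34.98 = 39,798,000 + 2,040,500 + 71,047,000 + 80,803,800 = 193,689,300
volume = 1,320,000 + 3,710,000 + 2,300,000 + 2,310,000 = 9,640,000 m³
S = 193,689,300 / 9,640,000 = 20.0923 ppt

20.09 ppt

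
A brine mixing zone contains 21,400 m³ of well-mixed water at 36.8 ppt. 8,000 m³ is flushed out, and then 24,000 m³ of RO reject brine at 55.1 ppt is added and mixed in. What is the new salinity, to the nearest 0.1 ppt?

Remaining after removal: 13,400 m³ at 36.8 ppt (salt = 493,120)
After addition: salt = 493,120 + 24,000×55.1 = 1,815,520; volume = 37,400 m³
S = 1,815,520 / 37,400 = 48.5433 ppt

48.5 ppt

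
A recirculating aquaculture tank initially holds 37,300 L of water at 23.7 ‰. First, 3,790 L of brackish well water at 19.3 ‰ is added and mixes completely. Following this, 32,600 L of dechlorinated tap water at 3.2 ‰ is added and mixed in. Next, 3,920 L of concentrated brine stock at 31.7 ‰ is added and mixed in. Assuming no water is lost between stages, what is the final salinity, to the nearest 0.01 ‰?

15.28 ‰

Mass of salt is conserved:
Initial salt = 37,300×23.7 = 884,010
After stage 1: salt = 884,010 + 3,790×19.3 = 957,157; volume = 41,090 L; S = 23.294 ‰
After stage 2: salt = 957,157 + 32,600×3.2 = 1,061,477; volume = 73,690 L; S = 14.405 ‰
After stage 3: salt = 1,061,477 + 3,920×31.7 = 1,185,741; volume = 77,610 L
S = 1,185,741 / 77,610 = 15.2782 ‰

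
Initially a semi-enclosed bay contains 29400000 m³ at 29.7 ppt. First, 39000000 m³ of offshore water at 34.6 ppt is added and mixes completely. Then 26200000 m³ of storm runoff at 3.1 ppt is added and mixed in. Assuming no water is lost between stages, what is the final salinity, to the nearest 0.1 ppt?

Total salt / total volume:
Initial salt = 29,400,000×29.7 = 873,180,000
After stage 1: salt = 873,180,000 + 39,000,000×34.6 = 2,222,580,000; volume = 68,400,000 m³; S = 32.494 ppt
After stage 2: salt = 2,222,580,000 + 26,200,000×3.1 = 2,303,800,000; volume = 94,600,000 m³
S = 2,303,800,000 / 94,600,000 = 24.3531 ppt

24.4 ppt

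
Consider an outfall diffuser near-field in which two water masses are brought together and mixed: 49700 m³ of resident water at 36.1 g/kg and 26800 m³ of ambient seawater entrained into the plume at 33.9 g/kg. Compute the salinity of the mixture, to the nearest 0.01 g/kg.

35.33 g/kg

Total salt / total volume:
salt = 49,700×36.1 + 26,800×33.9 = 1,794,170 + 908,520 = 2,702,690
volume = 49,700 + 26,800 = 76,500 m³
S = 2,702,690 / 76,500 = 35.3293 g/kg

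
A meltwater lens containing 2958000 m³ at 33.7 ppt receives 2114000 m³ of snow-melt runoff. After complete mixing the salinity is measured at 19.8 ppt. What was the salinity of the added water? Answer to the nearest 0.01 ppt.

0.35 ppt

Salt balance: 2,958,000×33.7 + 2,114,000×S = 5,072,000×19.8
99,684,600 + 2,114,000·S = 100,425,600
S = (100,425,600 − 99,684,600) / 2,114,000 = 0.3505 ppt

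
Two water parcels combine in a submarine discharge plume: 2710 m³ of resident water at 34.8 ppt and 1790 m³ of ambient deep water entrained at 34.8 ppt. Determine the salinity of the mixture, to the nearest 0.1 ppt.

34.8 ppt

Mass of salt is conserved:
salt = 2,710×34.8 + 1,790×34.8 = 94,308 + 62,292 = 156,600
volume = 2,710 + 1,790 = 4,500 m³
S = 156,600 / 4,500 = 34.8 ppt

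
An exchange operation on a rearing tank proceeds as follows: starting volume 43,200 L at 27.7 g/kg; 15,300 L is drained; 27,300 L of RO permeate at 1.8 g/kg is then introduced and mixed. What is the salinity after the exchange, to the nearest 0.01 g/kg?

14.89 g/kg

Remaining after removal: 27,900 L at 27.7 g/kg (salt = 772,830)
After addition: salt = 772,830 + 27,300×1.8 = 821,970; volume = 55,200 L
S = 821,970 / 55,200 = 14.8908 g/kg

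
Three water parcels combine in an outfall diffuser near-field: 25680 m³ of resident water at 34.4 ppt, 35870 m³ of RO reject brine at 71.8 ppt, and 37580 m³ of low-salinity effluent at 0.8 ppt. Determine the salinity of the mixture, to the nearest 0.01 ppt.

Salt balance:
salt = 25,680×34.4 + 35,870×71.8 + 37,580×0.8 = 883,392 + 2,575,466 + 30,064 = 3,488,922
volume = 25,680 + 35,870 + 37,580 = 99,130 m³
S = 3,488,922 / 99,130 = 35.1954 ppt

35.20 ppt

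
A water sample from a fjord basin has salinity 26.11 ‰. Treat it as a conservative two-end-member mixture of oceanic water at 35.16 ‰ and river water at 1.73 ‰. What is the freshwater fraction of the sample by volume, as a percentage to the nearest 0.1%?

Let f be the freshwater fraction. Salt balance per unit volume:
f×1.73 + (1−f)×35.16 = 26.11
f = (35.16 − 26.11) / (35.16 − 1.73) = 9.05/33.43 = 0.2707

27.1%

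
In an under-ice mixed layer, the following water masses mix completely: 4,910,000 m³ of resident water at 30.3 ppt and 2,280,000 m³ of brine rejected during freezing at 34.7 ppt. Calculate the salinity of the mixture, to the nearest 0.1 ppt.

31.7 ppt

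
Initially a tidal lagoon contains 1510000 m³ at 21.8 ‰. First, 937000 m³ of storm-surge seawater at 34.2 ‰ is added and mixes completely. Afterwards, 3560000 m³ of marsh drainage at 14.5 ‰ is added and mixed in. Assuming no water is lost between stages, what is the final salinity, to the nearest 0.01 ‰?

19.41 ‰

Weighted by volume,
Initial salt = 1,510,000×21.8 = 32,918,000
After stage 1: salt = 32,918,000 + 937,000×34.2 = 64,963,400; volume = 2,447,000 m³; S = 26.548 ‰
After stage 2: salt = 64,963,400 + 3,560,000×14.5 = 116,583,400; volume = 6,007,000 m³
S = 116,583,400 / 6,007,000 = 19.4079 ‰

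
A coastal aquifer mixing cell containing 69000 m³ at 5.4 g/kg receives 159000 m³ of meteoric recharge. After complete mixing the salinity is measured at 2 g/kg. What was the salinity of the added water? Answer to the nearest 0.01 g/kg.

0.52 g/kg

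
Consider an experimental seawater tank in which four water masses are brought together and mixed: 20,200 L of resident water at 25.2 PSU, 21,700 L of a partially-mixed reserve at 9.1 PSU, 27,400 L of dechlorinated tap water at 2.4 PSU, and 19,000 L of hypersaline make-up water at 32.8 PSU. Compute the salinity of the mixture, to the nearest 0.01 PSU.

Conserving salt mass:
salt = 20,200×25.2 + 21,700×9.1 + 27,400×2.4 + 19,000×32.8 = 509,040 + 197,470 + 65,760 + 623,200 = 1,395,470
volume = 20,200 + 21,700 + 27,400 + 19,000 = 88,300 L
S = 1,395,470 / 88,300 = 15.8037 PSU

15.80 PSU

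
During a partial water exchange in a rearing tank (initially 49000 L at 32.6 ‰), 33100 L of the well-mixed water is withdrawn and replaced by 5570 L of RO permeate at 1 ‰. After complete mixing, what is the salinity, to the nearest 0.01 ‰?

Remaining after removal: 15,900 L at 32.6 ‰ (salt = 518,340)
After addition: salt = 518,340 + 5,570×1 = 523,910; volume = 21,470 L
S = 523,910 / 21,470 = 24.402 ‰

24.40 ‰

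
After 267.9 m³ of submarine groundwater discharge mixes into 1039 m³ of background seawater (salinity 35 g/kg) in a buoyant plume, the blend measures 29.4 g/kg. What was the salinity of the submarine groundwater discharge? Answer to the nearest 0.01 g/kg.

Salt balance: 1,039×35 + 267.9×S = 1,306.9×29.4
36,365 + 267.9·S = 38,422.86
S = (38,422.86 − 36,365) / 267.9 = 7.6814 g/kg

7.68 g/kg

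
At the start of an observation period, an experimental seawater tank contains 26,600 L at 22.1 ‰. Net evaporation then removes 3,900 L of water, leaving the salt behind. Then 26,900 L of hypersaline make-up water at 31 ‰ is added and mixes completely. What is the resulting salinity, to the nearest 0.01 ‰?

After evaporation: salt = 26,600×22.1 = 587,860; volume = 26,600 − 3,900 = 22,700 L
After mixing: salt = 587,860 + 26,900×31 = 1,421,760; volume = 22,700 + 26,900 = 49,600 L
S = 1,421,760 / 49,600 = 28.6645 ‰

28.66 ‰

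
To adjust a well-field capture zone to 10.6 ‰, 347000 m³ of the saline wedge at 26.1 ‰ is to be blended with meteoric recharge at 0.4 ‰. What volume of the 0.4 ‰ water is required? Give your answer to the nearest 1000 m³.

527000 m³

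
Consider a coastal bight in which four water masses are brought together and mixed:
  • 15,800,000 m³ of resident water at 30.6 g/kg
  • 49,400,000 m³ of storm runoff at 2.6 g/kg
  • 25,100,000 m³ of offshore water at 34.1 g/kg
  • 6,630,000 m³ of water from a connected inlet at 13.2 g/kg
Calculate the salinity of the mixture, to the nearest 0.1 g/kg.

Total salt / total volume:
salt = 15,800,000×30.6 + 49,400,000×2.6 + 25,100,000×34.1 + 6,630,000×13.2 = 483,480,000 + 128,440,000 + 855,910,000 + 87,516,000 = 1,555,346,000
volume = 15,800,000 + 49,400,000 + 25,100,000 + 6,630,000 = 96,930,000 m³
S = 1,555,346,000 / 96,930,000 = 16.046 g/kg

16.0 g/kg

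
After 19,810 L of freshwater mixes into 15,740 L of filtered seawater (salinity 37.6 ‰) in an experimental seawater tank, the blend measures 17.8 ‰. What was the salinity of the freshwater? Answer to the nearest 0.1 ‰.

2.1 ‰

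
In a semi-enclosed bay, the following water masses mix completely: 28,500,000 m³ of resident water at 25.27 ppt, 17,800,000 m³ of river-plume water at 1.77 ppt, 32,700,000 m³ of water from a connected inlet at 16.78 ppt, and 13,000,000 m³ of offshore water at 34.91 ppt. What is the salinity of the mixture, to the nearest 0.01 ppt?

19.07 ppt

Salt balance:
salt = 28,500,000×25.27 + 17,800,000×1.77 + 32,700,000×16.78 + 13,000,000×34.91 = 720,195,000 + 31,506,000 + 548,706,000 + 453,830,000 = 1,754,237,000
volume = 28,500,000 + 17,800,000 + 32,700,000 + 13,000,000 = 92,000,000 m³
S = 1,754,237,000 / 92,000,000 = 19.0678 ppt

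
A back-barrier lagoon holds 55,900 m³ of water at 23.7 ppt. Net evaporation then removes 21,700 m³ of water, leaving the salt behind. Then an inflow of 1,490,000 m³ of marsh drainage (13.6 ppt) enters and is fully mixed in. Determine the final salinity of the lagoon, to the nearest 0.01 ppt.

14.16 ppt

After evaporation: salt = 55,900×23.7 = 1,324,830; volume = 55,900 − 21,700 = 34,200 m³
After mixing: salt = 1,324,830 + 1,490,000×13.6 = 21,588,830; volume = 34,200 + 1,490,000 = 1,524,200 m³
S = 21,588,830 / 1,524,200 = 14.164 ppt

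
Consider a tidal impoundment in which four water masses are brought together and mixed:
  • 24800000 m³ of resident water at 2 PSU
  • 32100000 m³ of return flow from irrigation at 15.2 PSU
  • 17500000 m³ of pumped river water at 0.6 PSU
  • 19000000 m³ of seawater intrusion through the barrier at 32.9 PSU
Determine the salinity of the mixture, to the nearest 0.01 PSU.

12.56 PSU

Mass of salt is conserved:
salt = 24,800,000×2 + 32,100,000×15.2 + 17,500,000×0.6 + 19,000,000×32.9 = 49,600,000 + 487,920,000 + 10,500,000 + 625,100,000 = 1,173,120,000
volume = 24,800,000 + 32,100,000 + 17,500,000 + 19,000,000 = 93,400,000 m³
S = 1,173,120,000 / 93,400,000 = 12.5602 PSU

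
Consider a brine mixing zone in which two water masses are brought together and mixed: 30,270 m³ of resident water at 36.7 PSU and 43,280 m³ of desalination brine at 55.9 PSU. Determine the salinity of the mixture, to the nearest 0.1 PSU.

Conserving salt mass:
salt = 30,270×36.7 + 43,280×55.9 = 1,110,909 + 2,419,352 = 3,530,261
volume = 30,270 + 43,280 = 73,550 m³
S = 3,530,261 / 73,550 = 47.998 PSU

48.0 PSU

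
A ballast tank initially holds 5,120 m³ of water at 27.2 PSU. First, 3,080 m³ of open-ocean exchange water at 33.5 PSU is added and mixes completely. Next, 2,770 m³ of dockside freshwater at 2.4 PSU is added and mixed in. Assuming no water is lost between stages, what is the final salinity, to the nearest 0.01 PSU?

Conserving salt mass:
Initial salt = 5,120×27.2 = 139,264
After stage 1: salt = 139,264 + 3,080×33.5 = 242,444; volume = 8,200 m³; S = 29.566 PSU
After stage 2: salt = 242,444 + 2,770×2.4 = 249,092; volume = 10,970 m³
S = 249,092 / 10,970 = 22.7067 PSU

22.71 PSU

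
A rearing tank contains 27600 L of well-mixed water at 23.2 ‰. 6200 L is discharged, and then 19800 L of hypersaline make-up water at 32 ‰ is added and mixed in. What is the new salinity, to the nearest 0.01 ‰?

27.43 ‰

Remaining after removal: 21,400 L at 23.2 ‰ (salt = 496,480)
After addition: salt = 496,480 + 19,800×32 = 1,130,080; volume = 41,200 L
S = 1,130,080 / 41,200 = 27.4291 ‰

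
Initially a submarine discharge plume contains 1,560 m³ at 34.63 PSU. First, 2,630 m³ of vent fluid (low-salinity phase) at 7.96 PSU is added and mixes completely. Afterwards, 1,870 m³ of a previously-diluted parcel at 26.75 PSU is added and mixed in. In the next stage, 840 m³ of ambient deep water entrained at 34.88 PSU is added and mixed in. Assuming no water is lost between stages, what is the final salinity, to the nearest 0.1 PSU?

Salt balance:
Initial salt = 1,560×34.63 = 54,022.8
After stage 1: salt = 54,022.8 + 2,630×7.96 = 74,957.6; volume = 4,190 m³; S = 17.89 PSU
After stage 2: salt = 74,957.6 + 1,870×26.75 = 124,980.1; volume = 6,060 m³; S = 20.624 PSU
After stage 3: salt = 124,980.1 + 840×34.88 = 154,279.3; volume = 6,900 m³
S = 154,279.3 / 6,900 = 22.3593 PSU

22.4 PSU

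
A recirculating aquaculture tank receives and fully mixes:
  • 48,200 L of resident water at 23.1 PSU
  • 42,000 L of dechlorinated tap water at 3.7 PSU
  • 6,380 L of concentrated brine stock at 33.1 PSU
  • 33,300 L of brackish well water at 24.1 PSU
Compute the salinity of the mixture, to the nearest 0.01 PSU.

17.57 PSU

By conservation of dissolved salt,
salt = 48,200×23.1 + 42,000×3.7 + 6,380×33.1 + 33,300×24.1 = 1,113,420 + 155,400 + 211,178 + 802,530 = 2,282,528
volume = 48,200 + 42,000 + 6,380 + 33,300 = 129,880 L
S = 2,282,528 / 129,880 = 17.5741 PSU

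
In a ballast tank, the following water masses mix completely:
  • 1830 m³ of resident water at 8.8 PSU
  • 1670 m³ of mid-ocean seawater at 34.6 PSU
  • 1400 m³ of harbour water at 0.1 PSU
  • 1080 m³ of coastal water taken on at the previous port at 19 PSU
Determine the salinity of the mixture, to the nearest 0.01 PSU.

15.81 PSU

Mass of salt is conserved:
salt = 1,830×8.8 + 1,670×34.6 + 1,400×0.1 + 1,080×19 = 16,104 + 57,782 + 140 + 20,520 = 94,546
volume = 1,830 + 1,670 + 1,400 + 1,080 = 5,980 m³
S = 94,546 / 5,980 = 15.8104 PSU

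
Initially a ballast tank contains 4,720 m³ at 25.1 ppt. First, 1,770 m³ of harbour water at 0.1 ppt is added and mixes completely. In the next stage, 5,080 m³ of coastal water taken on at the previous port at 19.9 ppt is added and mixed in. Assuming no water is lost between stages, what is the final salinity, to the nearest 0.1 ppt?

By conservation of dissolved salt,
Initial salt = 4,720×25.1 = 118,472
After stage 1: salt = 118,472 + 1,770×0.1 = 118,649; volume = 6,490 m³; S = 18.282 ppt
After stage 2: salt = 118,649 + 5,080×19.9 = 219,741; volume = 11,570 m³
S = 219,741 / 11,570 = 18.9923 ppt

19.0 ppt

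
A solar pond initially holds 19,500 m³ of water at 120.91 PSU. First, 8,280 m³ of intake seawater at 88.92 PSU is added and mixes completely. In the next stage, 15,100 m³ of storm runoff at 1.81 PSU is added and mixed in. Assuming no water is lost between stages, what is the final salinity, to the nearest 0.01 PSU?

72.79 PSU

By conservation of dissolved salt,
Initial salt = 19,500×120.91 = 2,357,745
After stage 1: salt = 2,357,745 + 8,280×88.92 = 3,094,002.6; volume = 27,780 m³; S = 111.375 PSU
After stage 2: salt = 3,094,002.6 + 15,100×1.81 = 3,121,333.6; volume = 42,880 m³
S = 3,121,333.6 / 42,880 = 72.7923 PSU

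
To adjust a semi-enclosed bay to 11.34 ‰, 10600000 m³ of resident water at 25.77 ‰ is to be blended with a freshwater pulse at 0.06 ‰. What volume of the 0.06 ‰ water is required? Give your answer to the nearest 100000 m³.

Salt balance: 10,600,000×25.77 + V×0.06 = (10,600,000+V)×11.34
273,162,000 + 0.06V = 120,204,000 + 11.34V
152,958,000 = 11.28V
V = 13,560,106.38 m³

13600000 m³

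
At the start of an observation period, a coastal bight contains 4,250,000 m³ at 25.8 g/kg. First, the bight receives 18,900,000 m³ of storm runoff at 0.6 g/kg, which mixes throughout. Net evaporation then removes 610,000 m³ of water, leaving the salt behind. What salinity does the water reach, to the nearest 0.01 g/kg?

5.37 g/kg

After mixing: salt = 4,250,000×25.8 + 18,900,000×0.6 = 120,990,000; volume = 23,150,000 m³
After evaporation: salt unchanged = 120,990,000; volume = 23,150,000 − 610,000 = 22,540,000 m³
S = 120,990,000 / 22,540,000 = 5.3678 g/kg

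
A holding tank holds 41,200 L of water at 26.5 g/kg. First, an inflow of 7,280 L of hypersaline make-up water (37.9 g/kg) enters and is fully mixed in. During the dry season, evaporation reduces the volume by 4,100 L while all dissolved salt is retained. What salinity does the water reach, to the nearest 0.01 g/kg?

30.82 g/kg

After mixing: salt = 41,200×26.5 + 7,280×37.9 = 1,367,712; volume = 48,480 L
After evaporation: salt unchanged = 1,367,712; volume = 48,480 − 4,100 = 44,380 L
S = 1,367,712 / 44,380 = 30.8182 g/kg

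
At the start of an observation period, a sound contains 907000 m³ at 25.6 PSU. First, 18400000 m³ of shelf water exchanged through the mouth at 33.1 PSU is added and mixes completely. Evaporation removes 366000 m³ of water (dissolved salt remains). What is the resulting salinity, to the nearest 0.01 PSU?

After mixing: salt = 907,000×25.6 + 18,400,000×33.1 = 632,259,200; volume = 19,307,000 m³
After evaporation: salt unchanged = 632,259,200; volume = 19,307,000 − 366,000 = 18,941,000 m³
S = 632,259,200 / 18,941,000 = 33.3805 PSU

33.38 PSU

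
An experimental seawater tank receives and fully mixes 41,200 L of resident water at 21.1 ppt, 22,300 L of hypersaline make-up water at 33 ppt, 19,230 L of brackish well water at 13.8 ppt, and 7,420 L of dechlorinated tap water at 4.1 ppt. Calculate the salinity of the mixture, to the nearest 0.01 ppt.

21.09 ppt

Conserving salt mass:
salt = 41,200×21.1 + 22,300×33 + 19,230×13.8 + 7,420×4.1 = 869,320 + 735,900 + 265,374 + 30,422 = 1,901,016
volume = 41,200 + 22,300 + 19,230 + 7,420 = 90,150 L
S = 1,901,016 / 90,150 = 21.0873 ppt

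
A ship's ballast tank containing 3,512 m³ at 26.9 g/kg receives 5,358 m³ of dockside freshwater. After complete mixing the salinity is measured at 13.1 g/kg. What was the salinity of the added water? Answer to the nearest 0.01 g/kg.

Salt balance: 3,512×26.9 + 5,358×S = 8,870×13.1
94,472.8 + 5,358·S = 116,197
S = (116,197 − 94,472.8) / 5,358 = 4.0545 g/kg

4.05 g/kg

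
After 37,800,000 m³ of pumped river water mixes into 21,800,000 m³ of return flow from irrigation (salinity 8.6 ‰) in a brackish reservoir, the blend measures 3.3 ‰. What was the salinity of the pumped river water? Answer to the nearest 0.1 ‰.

0.2 ‰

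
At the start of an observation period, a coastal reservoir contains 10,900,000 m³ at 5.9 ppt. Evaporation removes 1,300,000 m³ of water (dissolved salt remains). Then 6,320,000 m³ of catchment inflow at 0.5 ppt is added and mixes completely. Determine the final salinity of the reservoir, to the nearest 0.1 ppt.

4.2 ppt

After evaporation: salt = 10,900,000×5.9 = 64,310,000; volume = 10,900,000 − 1,300,000 = 9,600,000 m³
After mixing: salt = 64,310,000 + 6,320,000×0.5 = 67,470,000; volume = 9,600,000 + 6,320,000 = 15,920,000 m³
S = 67,470,000 / 15,920,000 = 4.2381 ppt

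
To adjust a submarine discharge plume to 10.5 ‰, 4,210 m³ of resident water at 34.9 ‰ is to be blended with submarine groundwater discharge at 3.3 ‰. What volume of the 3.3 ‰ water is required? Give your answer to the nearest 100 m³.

14300 m³

Salt balance: 4,210×34.9 + V×3.3 = (4,210+V)×10.5
146,929 + 3.3V = 44,205 + 10.5V
102,724 = 7.2V
V = 14,267.22 m³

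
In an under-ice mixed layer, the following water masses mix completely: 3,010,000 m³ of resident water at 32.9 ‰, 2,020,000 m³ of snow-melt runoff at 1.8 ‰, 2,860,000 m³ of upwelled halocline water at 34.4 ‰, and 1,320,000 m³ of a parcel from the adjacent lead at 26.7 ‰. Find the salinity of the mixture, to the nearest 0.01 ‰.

25.66 ‰

By conservation of dissolved salt,
salt = 3,010,000×32.9 + 2,020,000×1.8 + 2,860,000×34.4 + 1,320,000×26.7 = 99,029,000 + 3,636,000 + 98,384,000 + 35,244,000 = 236,293,000
volume = 3,010,000 + 2,020,000 + 2,860,000 + 1,320,000 = 9,210,000 m³
S = 236,293,000 / 9,210,000 = 25.6561 ‰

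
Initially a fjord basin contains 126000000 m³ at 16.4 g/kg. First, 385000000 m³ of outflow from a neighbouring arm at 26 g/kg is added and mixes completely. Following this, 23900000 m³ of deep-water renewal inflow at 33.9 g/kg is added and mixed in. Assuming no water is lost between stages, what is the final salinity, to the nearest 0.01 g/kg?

Weighted by volume,
Initial salt = 126,000,000×16.4 = 2,066,400,000
After stage 1: salt = 2,066,400,000 + 385,000,000×26 = 12,076,400,000; volume = 511,000,000 m³; S = 23.633 g/kg
After stage 2: salt = 12,076,400,000 + 23,900,000×33.9 = 12,886,610,000; volume = 534,900,000 m³
S = 12,886,610,000 / 534,900,000 = 24.0916 g/kg

24.09 g/kg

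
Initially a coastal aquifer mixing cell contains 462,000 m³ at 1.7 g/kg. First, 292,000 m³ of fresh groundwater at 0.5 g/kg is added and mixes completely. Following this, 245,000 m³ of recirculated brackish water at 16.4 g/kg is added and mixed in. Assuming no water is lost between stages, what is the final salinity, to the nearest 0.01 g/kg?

4.95 g/kg

Total salt / total volume:
Initial salt = 462,000×1.7 = 785,400
After stage 1: salt = 785,400 + 292,000×0.5 = 931,400; volume = 754,000 m³; S = 1.235 g/kg
After stage 2: salt = 931,400 + 245,000×16.4 = 4,949,400; volume = 999,000 m³
S = 4,949,400 / 999,000 = 4.9544 g/kg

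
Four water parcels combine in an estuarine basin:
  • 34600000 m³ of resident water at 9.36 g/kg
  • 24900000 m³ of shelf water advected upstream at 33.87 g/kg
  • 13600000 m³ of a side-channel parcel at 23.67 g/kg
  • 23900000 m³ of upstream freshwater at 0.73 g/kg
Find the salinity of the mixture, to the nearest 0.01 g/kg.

Weighted by volume,
salt = 34,600,000×9.36 + 24,900,000×33.87 + 13,600,000×23.67 + 23,900,000×0.73 = 323,856,000 + 843,363,000 + 321,912,000 + 17,447,000 = 1,506,578,000
volume = 34,600,000 + 24,900,000 + 13,600,000 + 23,900,000 = 97,000,000 m³
S = 1,506,578,000 / 97,000,000 = 15.5317 g/kg

15.53 g/kg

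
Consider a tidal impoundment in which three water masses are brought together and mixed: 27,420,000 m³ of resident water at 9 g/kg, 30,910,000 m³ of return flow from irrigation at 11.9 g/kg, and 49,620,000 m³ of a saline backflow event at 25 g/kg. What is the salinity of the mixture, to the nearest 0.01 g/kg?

Salt balance:
salt = 27,420,000×9 + 30,910,000×11.9 + 49,620,000×25 = 246,780,000 + 367,829,000 + 1,240,500,000 = 1,855,109,000
volume = 27,420,000 + 30,910,000 + 49,620,000 = 107,950,000 m³
S = 1,855,109,000 / 107,950,000 = 17.1849 g/kg

17.18 g/kg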